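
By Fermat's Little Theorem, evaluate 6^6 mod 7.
By Fermat's Little Theorem, 6^{6} ≡ 1 (mod 7) since 7 is prime and gcd(6, 7) = 1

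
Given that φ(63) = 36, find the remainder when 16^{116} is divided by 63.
By Euler: 16^{36} ≡ 1 (mod 63) since gcd(16, 63) = 1. 116 = 3×36 + 8. So 16^{116} ≡ 16^{8} ≡ 4 (mod 63)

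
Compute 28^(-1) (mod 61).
28^(-1) ≡ 24 (mod 61). Verification: 28 × 24 = 672 ≡ 1 (mod 61)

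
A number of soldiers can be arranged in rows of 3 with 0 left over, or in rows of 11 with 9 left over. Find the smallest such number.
M = 3 × 11 = 33. M₁ = 11, y₁ ≡ 2 (mod 3). M₂ = 3, y₂ ≡ 4 (mod 11). k = 0×11×2 + 9×3×4 ≡ 9 (mod 33). The smallest positive such number is 9.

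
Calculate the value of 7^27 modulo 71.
Using repeated squaring. 27 = 16 + 8 + 2 + 1 (binary 11011). Repeated squaring mod 71: 7^1 ≡ 7; 7^2 ≡ 7² = 49 ≡ 49; 7^4 ≡ 49² = 2401 ≡ 58; 7^8 ≡ 58² = 3364 ≡ 27; 7^16 ≡ 27² = 729 ≡ 19. Multiply: 7^27 = 7^16 × 7^8 × 7^2 × 7^1 ≡ 19 × 27 × 49 × 7 (mod 71): 19 × 27 = 513 ≡ 16; 16 × 49 = 784 ≡ 3; 3 × 7 = 21 ≡ 21. So 7^27 ≡ 21 (mod 71).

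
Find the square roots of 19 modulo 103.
The square roots of 19 mod 103 are 15 and 88. Verify: 15² = 225 ≡ 19 (mod 103)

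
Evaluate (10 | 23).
(10/23) = 10^{11} mod 23 = -1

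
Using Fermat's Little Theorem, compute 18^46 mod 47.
By Fermat's Little Theorem, 18^{46} ≡ 1 (mod 47) since 47 is prime and gcd(18, 47) = 1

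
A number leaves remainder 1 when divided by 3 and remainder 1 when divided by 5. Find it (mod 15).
M = 3 × 5 = 15. M₁ = 5, y₁ ≡ 2 (mod 3). M₂ = 3, y₂ ≡ 2 (mod 5). x = 1×5×2 + 1×3×2 ≡ 1 (mod 15)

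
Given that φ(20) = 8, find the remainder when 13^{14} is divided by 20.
By Euler: 13^{8} ≡ 1 (mod 20) since gcd(13, 20) = 1. 14 = 1×8 + 6. So 13^{14} ≡ 13^{6} ≡ 9 (mod 20)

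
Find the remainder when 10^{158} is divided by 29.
By Fermat: 10^{28} ≡ 1 (mod 29). 158 = 5×28 + 18. So 10^{158} ≡ 10^{18} ≡ 5 (mod 29)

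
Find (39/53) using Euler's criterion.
(39/53) = 39^{26} mod 53 = -1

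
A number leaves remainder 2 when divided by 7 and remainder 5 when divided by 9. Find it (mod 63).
M = 7 × 9 = 63. M₁ = 9, y₁ ≡ 4 (mod 7). M₂ = 7, y₂ ≡ 4 (mod 9). r = 2×9×4 + 5×7×4 ≡ 23 (mod 63)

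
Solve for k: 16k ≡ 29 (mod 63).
53

Since gcd(16, 63) = 1 divides 29, a solution exists.
Multiply both sides by the inverse of 16 mod 63:
  16^(-1) mod 63 = 4
  x ≡ 4 × 29 ≡ 116 ≡ 53 (mod 63)
Verification: 16 × 53 = 848 = 13 × 63 + 29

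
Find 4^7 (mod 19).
7 = 4 + 2 + 1 (binary 111). Repeated squaring mod 19: 4^1 ≡ 4; 4^2 ≡ 4² = 16 ≡ 16; 4^4 ≡ 16² = 256 ≡ 9. Multiply: 4^7 = 4^4 × 4^2 × 4^1 ≡ 9 × 16 × 4 (mod 19): 9 × 16 = 144 ≡ 11; 11 × 4 = 44 ≡ 6. So 4^7 ≡ 6 (mod 19).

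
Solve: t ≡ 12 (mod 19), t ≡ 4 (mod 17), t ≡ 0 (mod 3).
M = 19 × 17 × 3 = 969. M₁ = 51, y₁ ≡ 3 (mod 19). M₂ = 57, y₂ ≡ 3 (mod 17). M₃ = 323, y₃ ≡ 2 (mod 3). t = 12×51×3 + 4×57×3 + 0×323×2 ≡ 582 (mod 969)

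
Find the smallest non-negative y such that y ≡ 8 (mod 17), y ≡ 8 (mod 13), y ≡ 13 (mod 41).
1776

Using the Chinese Remainder Theorem:
M = product of moduli = 9061
For equation 1: M_1 = 533, 533 ≡ 6 (mod 17), inverse of 533 mod 17 is 3 (check: 6 × 3 = 18 ≡ 1 (mod 17))
For equation 2: M_2 = 697, 697 ≡ 8 (mod 13), inverse of 697 mod 13 is 5 (check: 8 × 5 = 40 ≡ 1 (mod 13))
For equation 3: M_3 = 221, 221 ≡ 16 (mod 41), inverse of 221 mod 41 is 18 (check: 16 × 18 = 288 ≡ 1 (mod 41))
Combine: y ≡ Σ r_i×M_i×(M_i⁻¹ mod m_i) = 8×533×3 + 8×697×5 + 13×221×18 = 12792 + 27880 + 51714 = 92386
92386 mod 9061 = 1776
y ≡ 1776 (mod 9061)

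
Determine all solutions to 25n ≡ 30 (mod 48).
30

Since gcd(25, 48) = 1 divides 30, a solution exists.
Multiply both sides by the inverse of 25 mod 48:
  25^(-1) mod 48 = 25
  x ≡ 25 × 30 ≡ 750 ≡ 30 (mod 48)
Verification: 25 × 30 = 750 = 15 × 48 + 30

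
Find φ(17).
16

Prime factorization: 17 = 17
Using the formula φ(n) = n × Π(1 - 1/p) for each prime factor p:
φ(17) = 17 × (1 - 1/17)
φ(17) = 16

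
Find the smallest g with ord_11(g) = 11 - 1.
p - 1 = 10 has prime divisors 2, 5. h is a primitive root mod 11 iff h^(10/q) ≢ 1 (mod 11) for each such q.
h = 2: 2^5 ≡ 10, 2^2 ≡ 4 (mod 11); none is 1, so 2 has order 10 and is a primitive root.
The smallest primitive root mod 11 is g = 2.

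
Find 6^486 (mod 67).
Using Fermat: 6^{66} ≡ 1 (mod 67). 486 ≡ 24 (mod 66). So 6^{486} ≡ 6^{24} ≡ 59 (mod 67)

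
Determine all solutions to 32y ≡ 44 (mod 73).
47

Since gcd(32, 73) = 1 divides 44, a solution exists.
Multiply both sides by the inverse of 32 mod 73:
  32^(-1) mod 73 = 16
  x ≡ 16 × 44 ≡ 704 ≡ 47 (mod 73)
Verification: 32 × 47 = 1504 = 20 × 73 + 44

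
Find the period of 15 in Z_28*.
Powers of 15 mod 28: 15^1≡15, 15^2≡1. Order = 2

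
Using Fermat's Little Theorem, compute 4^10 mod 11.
By Fermat's Little Theorem, 4^{10} ≡ 1 (mod 11) since 11 is prime and gcd(4, 11) = 1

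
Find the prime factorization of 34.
2 × 17

Divide by primes starting from smallest:
34 ÷ 2 = 17
17 ÷ 17 = 1

34 = 2 × 17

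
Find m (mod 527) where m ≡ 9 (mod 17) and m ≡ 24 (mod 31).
M = 17 × 31 = 527. M₁ = 31, y₁ ≡ 11 (mod 17). M₂ = 17, y₂ ≡ 11 (mod 31). m = 9×31×11 + 24×17×11 ≡ 179 (mod 527)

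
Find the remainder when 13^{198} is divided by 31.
By Fermat: 13^{30} ≡ 1 (mod 31). 198 = 6×30 + 18. So 13^{198} ≡ 13^{18} ≡ 4 (mod 31)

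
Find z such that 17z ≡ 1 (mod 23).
17^(-1) ≡ 19 (mod 23). Verification: 17 × 19 = 323 ≡ 1 (mod 23)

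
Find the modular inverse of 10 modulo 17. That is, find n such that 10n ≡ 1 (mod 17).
12

Using Extended Euclidean Algorithm:
gcd(10, 17) = 1
Bezout coefficients: 10 × -5 + 17 × 3 = 1
So 10 × -5 ≡ 1 (mod 17)
The inverse is -5 mod 17 = 12
Verification: 10 × 12 = 120 = 7 × 17 + 1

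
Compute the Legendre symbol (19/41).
(19/41) = 19^{20} mod 41 = -1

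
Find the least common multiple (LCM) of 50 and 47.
2350

First find GCD(50, 47) using the Euclidean algorithm:
50 = 1 × 47 + 3
47 = 15 × 3 + 2
3 = 1 × 2 + 1
2 = 2 × 1 + 0
GCD(50, 47) = 1

LCM formula: LCM(a, b) = (a × b) / GCD(a, b)
LCM(50, 47) = (50 × 47) / 1
LCM(50, 47) = 2350 / 1
LCM(50, 47) = 2350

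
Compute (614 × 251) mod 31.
13

(614 × 251) = 154114
154114 mod 31 = 13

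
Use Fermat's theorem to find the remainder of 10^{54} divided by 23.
16

By Fermat's Little Theorem, a^(p-1) ≡ 1 (mod p) for prime p and gcd(a, p) = 1
Here p = 23, so 10^22 ≡ 1 (mod 23)
We can reduce the exponent: 54 mod 22 = 10
So 10^54 ≡ 10^10 (mod 23)
Computing: 10^10 mod 23 = 16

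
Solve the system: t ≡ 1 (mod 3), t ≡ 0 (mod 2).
M = 3 × 2 = 6. M₁ = 2, y₁ ≡ 2 (mod 3). M₂ = 3, y₂ ≡ 1 (mod 2). t = 1×2×2 + 0×3×1 ≡ 4 (mod 6)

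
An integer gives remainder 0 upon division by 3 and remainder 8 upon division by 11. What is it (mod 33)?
M = 3 × 11 = 33. M₁ = 11, y₁ ≡ 2 (mod 3). M₂ = 3, y₂ ≡ 4 (mod 11). z = 0×11×2 + 8×3×4 ≡ 30 (mod 33). The smallest positive such number is 30.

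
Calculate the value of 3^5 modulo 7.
5 = 4 + 1 (binary 101). Repeated squaring mod 7: 3^1 ≡ 3; 3^2 ≡ 3² = 9 ≡ 2; 3^4 ≡ 2² = 4 ≡ 4. Multiply: 3^5 = 3^4 × 3^1 ≡ 4 × 3 (mod 7): 4 × 3 = 12 ≡ 5. So 3^5 ≡ 5 (mod 7).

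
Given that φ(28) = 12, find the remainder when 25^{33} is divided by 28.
By Euler: 25^{12} ≡ 1 (mod 28) since gcd(25, 28) = 1. 33 = 2×12 + 9. So 25^{33} ≡ 25^{9} ≡ 1 (mod 28)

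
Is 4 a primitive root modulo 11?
p - 1 = 10 has prime divisors 2, 5. Check 4^(10/q) mod 11 for each: 4^(10/2) = 4^5 ≡ 1, 4^(10/5) = 4^2 ≡ 5 (mod 11). Since 4^5 ≡ 1 (mod 11), the order of 4 divides 5 (in fact the order is 5) ≠ 10, so it is not a primitive root.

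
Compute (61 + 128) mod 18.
9

(61 + 128) = 189
189 mod 18 = 9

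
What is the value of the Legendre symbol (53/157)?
(53/157) = 53^{78} mod 157 = -1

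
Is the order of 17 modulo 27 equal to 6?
Yes, ord_27(17) = 6.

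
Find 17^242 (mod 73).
Using Fermat: 17^{72} ≡ 1 (mod 73). 242 ≡ 26 (mod 72). So 17^{242} ≡ 17^{26} ≡ 70 (mod 73)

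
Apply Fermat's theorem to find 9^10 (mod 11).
By Fermat's Little Theorem, 9^{10} ≡ 1 (mod 11) since 11 is prime and gcd(9, 11) = 1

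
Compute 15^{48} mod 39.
27

Using successive squaring:
Binary expansion of 48: 110000
Powers of 15 mod 39 (each is the square of the previous):
  15^1 ≡ 15 (mod 39)
  15^2 ≡ 15² = 225 ≡ 30 (mod 39)
  15^4 ≡ 30² = 900 ≡ 3 (mod 39)
  15^8 ≡ 3² = 9 ≡ 9 (mod 39)
  15^16 ≡ 9² = 81 ≡ 3 (mod 39)
  15^32 ≡ 3² = 9 ≡ 9 (mod 39)
48 = 32 + 16, so 15^48 = 15^32 × 15^16 ≡ 9 × 3 (mod 39)
Multiplying step by step:
  9 × 3 = 27 ≡ 27 (mod 39)
Result: 15^48 ≡ 27 (mod 39)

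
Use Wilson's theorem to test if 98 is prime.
(97)! mod 98 = 0. Since 0 ≢ -1 (mod 98), 98 is not prime.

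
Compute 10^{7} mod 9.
1

Using successive squaring:
Binary expansion of 7: 111
Powers of 10 mod 9 (each is the square of the previous):
  10^1 ≡ 1 (mod 9)
  10^2 ≡ 1² = 1 ≡ 1 (mod 9)
  10^4 ≡ 1² = 1 ≡ 1 (mod 9)
7 = 4 + 2 + 1, so 10^7 = 10^4 × 10^2 × 10^1 ≡ 1 × 1 × 1 (mod 9)
Multiplying step by step:
  1 × 1 = 1 ≡ 1 (mod 9)
  1 × 1 = 1 ≡ 1 (mod 9)
Result: 10^7 ≡ 1 (mod 9)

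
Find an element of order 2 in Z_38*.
37 has order 2 mod 38 since 37^{2} ≡ 1 (mod 38) and no smaller power works.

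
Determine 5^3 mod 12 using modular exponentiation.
3 = 2 + 1 (binary 11). Repeated squaring mod 12: 5^1 ≡ 5; 5^2 ≡ 5² = 25 ≡ 1. Multiply: 5^3 = 5^2 × 5^1 ≡ 1 × 5 (mod 12): 1 × 5 = 5 ≡ 5. So 5^3 ≡ 5 (mod 12).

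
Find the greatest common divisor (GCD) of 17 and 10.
1

Using the Euclidean algorithm:
17 = 1 × 10 + 7
10 = 1 × 7 + 3
7 = 2 × 3 + 1
3 = 3 × 1 + 0

GCD(17, 10) = 1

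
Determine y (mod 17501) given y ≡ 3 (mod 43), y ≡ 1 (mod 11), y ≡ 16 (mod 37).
10968

Using the Chinese Remainder Theorem:
M = product of moduli = 17501
For equation 1: M_1 = 407, 407 ≡ 20 (mod 43), inverse of 407 mod 43 is 28 (check: 20 × 28 = 560 ≡ 1 (mod 43))
For equation 2: M_2 = 1591, 1591 ≡ 7 (mod 11), inverse of 1591 mod 11 is 8 (check: 7 × 8 = 56 ≡ 1 (mod 11))
For equation 3: M_3 = 473, 473 ≡ 29 (mod 37), inverse of 473 mod 37 is 23 (check: 29 × 23 = 667 ≡ 1 (mod 37))
Combine: y ≡ Σ r_i×M_i×(M_i⁻¹ mod m_i) = 3×407×28 + 1×1591×8 + 16×473×23 = 34188 + 12728 + 174064 = 220980
220980 mod 17501 = 10968
y ≡ 10968 (mod 17501)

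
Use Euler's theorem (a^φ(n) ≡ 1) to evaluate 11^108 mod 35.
By Euler: 11^{24} ≡ 1 (mod 35) since gcd(11, 35) = 1. 108 = 4×24 + 12. So 11^{108} ≡ 11^{12} ≡ 1 (mod 35)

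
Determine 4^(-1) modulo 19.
4^(-1) ≡ 5 (mod 19). Verification: 4 × 5 = 20 ≡ 1 (mod 19)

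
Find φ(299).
264

Prime factorization: 299 = 13 × 23
Using the formula φ(n) = n × Π(1 - 1/p) for each prime factor p:
φ(299) = 299 × (1 - 1/13) × (1 - 1/23)
φ(299) = 264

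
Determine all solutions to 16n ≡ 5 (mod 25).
5

Since gcd(16, 25) = 1 divides 5, a solution exists.
Multiply both sides by the inverse of 16 mod 25:
  16^(-1) mod 25 = 11
  x ≡ 11 × 5 ≡ 55 ≡ 5 (mod 25)
Verification: 16 × 5 = 80 = 3 × 25 + 5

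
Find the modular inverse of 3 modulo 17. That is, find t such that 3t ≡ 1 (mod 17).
6

Using Extended Euclidean Algorithm:
gcd(3, 17) = 1
Bezout coefficients: 3 × 6 + 17 × -1 = 1
So 3 × 6 ≡ 1 (mod 17)
The inverse is 6 mod 17 = 6
Verification: 3 × 6 = 18 = 1 × 17 + 1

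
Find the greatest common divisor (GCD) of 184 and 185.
1

Using the Euclidean algorithm:
184 = 0 × 185 + 184
185 = 1 × 184 + 1
184 = 184 × 1 + 0

GCD(184, 185) = 1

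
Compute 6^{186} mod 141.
36

Using successive squaring:
Binary expansion of 186: 10111010
Powers of 6 mod 141 (each is the square of the previous):
  6^1 ≡ 6 (mod 141)
  6^2 ≡ 6² = 36 ≡ 36 (mod 141)
  6^4 ≡ 36² = 1296 ≡ 27 (mod 141)
  6^8 ≡ 27² = 729 ≡ 24 (mod 141)
  6^16 ≡ 24² = 576 ≡ 12 (mod 141)
  6^32 ≡ 12² = 144 ≡ 3 (mod 141)
  6^64 ≡ 3² = 9 ≡ 9 (mod 141)
  6^128 ≡ 9² = 81 ≡ 81 (mod 141)
186 = 128 + 32 + 16 + 8 + 2, so 6^186 = 6^128 × 6^32 × 6^16 × 6^8 × 6^2 ≡ 81 × 3 × 12 × 24 × 36 (mod 141)
Multiplying step by step:
  81 × 3 = 243 ≡ 102 (mod 141)
  102 × 12 = 1224 ≡ 96 (mod 141)
  96 × 24 = 2304 ≡ 48 (mod 141)
  48 × 36 = 1728 ≡ 36 (mod 141)
Result: 6^186 ≡ 36 (mod 141)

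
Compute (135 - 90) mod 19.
7

(135 - 90) = 45
45 mod 19 = 7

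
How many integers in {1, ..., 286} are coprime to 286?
120

Prime factorization: 286 = 2 × 11 × 13
Using the formula φ(n) = n × Π(1 - 1/p) for each prime factor p:
φ(286) = 286 × (1 - 1/2) × (1 - 1/11) × (1 - 1/13)
φ(286) = 120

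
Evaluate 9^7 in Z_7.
9 ≡ 2 (mod 7). 7 = 4 + 2 + 1 (binary 111). Repeated squaring mod 7: 2^1 ≡ 2; 2^2 ≡ 2² = 4 ≡ 4; 2^4 ≡ 4² = 16 ≡ 2. Multiply: 9^7 ≡ 2^4 × 2^2 × 2^1 ≡ 2 × 4 × 2 (mod 7): 2 × 4 = 8 ≡ 1; 1 × 2 = 2 ≡ 2. So 9^7 ≡ 2 (mod 7).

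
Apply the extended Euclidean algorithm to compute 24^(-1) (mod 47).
Extended GCD: 24(2) + 47(-1) = 1. So 24^(-1) ≡ 2 ≡ 2 (mod 47). Verify: 24 × 2 = 48 ≡ 1 (mod 47)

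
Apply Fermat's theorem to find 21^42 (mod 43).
By Fermat's Little Theorem, 21^{42} ≡ 1 (mod 43) since 43 is prime and gcd(21, 43) = 1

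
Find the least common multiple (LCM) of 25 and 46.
1150

First find GCD(25, 46) using the Euclidean algorithm:
25 = 0 × 46 + 25
46 = 1 × 25 + 21
25 = 1 × 21 + 4
21 = 5 × 4 + 1
4 = 4 × 1 + 0
GCD(25, 46) = 1

LCM formula: LCM(a, b) = (a × b) / GCD(a, b)
LCM(25, 46) = (25 × 46) / 1
LCM(25, 46) = 1150 / 1
LCM(25, 46) = 1150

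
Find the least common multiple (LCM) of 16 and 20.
80

First find GCD(16, 20) using the Euclidean algorithm:
16 = 0 × 20 + 16
20 = 1 × 16 + 4
16 = 4 × 4 + 0
GCD(16, 20) = 4

LCM formula: LCM(a, b) = (a × b) / GCD(a, b)
LCM(16, 20) = (16 × 20) / 4
LCM(16, 20) = 320 / 4
LCM(16, 20) = 80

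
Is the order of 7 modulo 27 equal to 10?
No, the actual order is 9, not 10.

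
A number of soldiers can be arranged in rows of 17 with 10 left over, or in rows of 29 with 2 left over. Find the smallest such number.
M = 17 × 29 = 493. M₁ = 29, y₁ ≡ 10 (mod 17). M₂ = 17, y₂ ≡ 12 (mod 29). m = 10×29×10 + 2×17×12 ≡ 350 (mod 493). The smallest positive such number is 350.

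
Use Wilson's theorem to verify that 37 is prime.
(36)! mod 37 = 36. Since this equals -1 (mod 37), Wilson confirms 37 is prime.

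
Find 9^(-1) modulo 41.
32

Using Extended Euclidean Algorithm:
gcd(9, 41) = 1
Bezout coefficients: 9 × -9 + 41 × 2 = 1
So 9 × -9 ≡ 1 (mod 41)
The inverse is -9 mod 41 = 32
Verification: 9 × 32 = 288 = 7 × 41 + 1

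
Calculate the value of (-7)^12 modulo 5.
Using Fermat: (-7)^{4} ≡ 1 (mod 5). 12 ≡ 0 (mod 4). So (-7)^{12} ≡ (-7)^{0} ≡ 1 (mod 5)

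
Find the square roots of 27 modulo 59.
The square roots of 27 mod 59 are 26 and 33. Verify: 26² = 676 ≡ 27 (mod 59)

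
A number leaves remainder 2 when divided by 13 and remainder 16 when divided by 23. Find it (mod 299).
M = 13 × 23 = 299. M₁ = 23, y₁ ≡ 4 (mod 13). M₂ = 13, y₂ ≡ 16 (mod 23). n = 2×23×4 + 16×13×16 ≡ 223 (mod 299)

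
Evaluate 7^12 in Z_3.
Using Fermat: 7^{2} ≡ 1 (mod 3). 12 ≡ 0 (mod 2). So 7^{12} ≡ 7^{0} ≡ 1 (mod 3)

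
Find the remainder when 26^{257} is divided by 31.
By Fermat: 26^{30} ≡ 1 (mod 31). 257 = 8×30 + 17. So 26^{257} ≡ 26^{17} ≡ 6 (mod 31)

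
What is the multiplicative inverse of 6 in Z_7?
6

Using Extended Euclidean Algorithm:
gcd(6, 7) = 1
Bezout coefficients: 6 × -1 + 7 × 1 = 1
So 6 × -1 ≡ 1 (mod 7)
The inverse is -1 mod 7 = 6
Verification: 6 × 6 = 36 = 5 × 7 + 1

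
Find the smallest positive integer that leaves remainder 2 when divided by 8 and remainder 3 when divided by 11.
M = 8 × 11 = 88. M₁ = 11, y₁ ≡ 3 (mod 8). M₂ = 8, y₂ ≡ 7 (mod 11). m = 2×11×3 + 3×8×7 ≡ 58 (mod 88). The smallest positive such number is 58.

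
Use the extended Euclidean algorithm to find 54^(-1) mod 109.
Extended GCD: 54(-2) + 109(1) = 1. So 54^(-1) ≡ 107 ≡ 107 (mod 109). Verify: 54 × 107 = 5778 ≡ 1 (mod 109)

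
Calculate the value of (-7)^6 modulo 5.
(-7) ≡ 3 (mod 5). 6 = 4 + 2 (binary 110). Repeated squaring mod 5: 3^1 ≡ 3; 3^2 ≡ 3² = 9 ≡ 4; 3^4 ≡ 4² = 16 ≡ 1. Multiply: (-7)^6 ≡ 3^4 × 3^2 ≡ 1 × 4 (mod 5): 1 × 4 = 4 ≡ 4. So (-7)^6 ≡ 4 (mod 5).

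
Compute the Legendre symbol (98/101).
(98/101) = 98^{50} mod 101 = -1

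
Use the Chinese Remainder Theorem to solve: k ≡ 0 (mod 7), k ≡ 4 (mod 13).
M = 7 × 13 = 91. M₁ = 13, y₁ ≡ 6 (mod 7). M₂ = 7, y₂ ≡ 2 (mod 13). k = 0×13×6 + 4×7×2 ≡ 56 (mod 91)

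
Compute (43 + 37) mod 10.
0

(43 + 37) = 80
80 mod 10 = 0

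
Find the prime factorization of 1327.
1327

Divide by primes starting from smallest:
1327 ÷ 1327 = 1

1327 = 1327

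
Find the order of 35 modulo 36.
Powers of 35 mod 36: 35^1≡35, 35^2≡1. Order = 2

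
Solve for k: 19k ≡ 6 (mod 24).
18

Since gcd(19, 24) = 1 divides 6, a solution exists.
Multiply both sides by the inverse of 19 mod 24:
  19^(-1) mod 24 = 19
  x ≡ 19 × 6 ≡ 114 ≡ 18 (mod 24)
Verification: 19 × 18 = 342 = 14 × 24 + 6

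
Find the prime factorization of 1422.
2 × 3^2 × 79

Divide by primes starting from smallest:
1422 ÷ 2 = 711
711 ÷ 3 = 237
237 ÷ 3 = 79
79 ÷ 79 = 1

1422 = 2 × 3^2 × 79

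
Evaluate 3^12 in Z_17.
Using repeated squaring. 12 = 8 + 4 (binary 1100). Repeated squaring mod 17: 3^1 ≡ 3; 3^2 ≡ 3² = 9 ≡ 9; 3^4 ≡ 9² = 81 ≡ 13; 3^8 ≡ 13² = 169 ≡ 16. Multiply: 3^12 = 3^8 × 3^4 ≡ 16 × 13 (mod 17): 16 × 13 = 208 ≡ 4. So 3^12 ≡ 4 (mod 17).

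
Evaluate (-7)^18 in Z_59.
Using repeated squaring. (-7) ≡ 52 (mod 59). 18 = 16 + 2 (binary 10010). Repeated squaring mod 59: 52^1 ≡ 52; 52^2 ≡ 52² = 2704 ≡ 49; 52^4 ≡ 49² = 2401 ≡ 41; 52^8 ≡ 41² = 1681 ≡ 29; 52^16 ≡ 29² = 841 ≡ 15. Multiply: (-7)^18 ≡ 52^16 × 52^2 ≡ 15 × 49 (mod 59): 15 × 49 = 735 ≡ 27. So (-7)^18 ≡ 27 (mod 59).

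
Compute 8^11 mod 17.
Using repeated squaring. 11 = 8 + 2 + 1 (binary 1011). Repeated squaring mod 17: 8^1 ≡ 8; 8^2 ≡ 8² = 64 ≡ 13; 8^4 ≡ 13² = 169 ≡ 16; 8^8 ≡ 16² = 256 ≡ 1. Multiply: 8^11 = 8^8 × 8^2 × 8^1 ≡ 1 × 13 × 8 (mod 17): 1 × 13 = 13 ≡ 13; 13 × 8 = 104 ≡ 2. So 8^11 ≡ 2 (mod 17).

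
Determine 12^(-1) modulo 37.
12^(-1) ≡ 34 (mod 37). Verification: 12 × 34 = 408 ≡ 1 (mod 37)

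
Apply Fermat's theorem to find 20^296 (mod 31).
By Fermat: 20^{30} ≡ 1 (mod 31). 296 ≡ 26 (mod 30). So 20^{296} ≡ 20^{26} ≡ 7 (mod 31)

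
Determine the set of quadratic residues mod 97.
QRs mod 97: {1, 2, 3, 4, 6, 8, 9, 11, 12, 16, 18, 22, 24, 25, 27, 31, 32, 33, 35, 36, 43, 44, 47, 48, 49, 50, 53, 54, 61, 62, 64, 65, 66, 70, 72, 73, 75, 79, 81, 85, 86, 88, 89, 91, 93, 94, 95, 96}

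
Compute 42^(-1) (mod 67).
8

Using Extended Euclidean Algorithm:
gcd(42, 67) = 1
Bezout coefficients: 42 × 8 + 67 × -5 = 1
So 42 × 8 ≡ 1 (mod 67)
The inverse is 8 mod 67 = 8
Verification: 42 × 8 = 336 = 5 × 67 + 1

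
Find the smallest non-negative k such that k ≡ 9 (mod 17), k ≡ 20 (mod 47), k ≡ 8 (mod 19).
1148

Using the Chinese Remainder Theorem:
M = product of moduli = 15181
For equation 1: M_1 = 893, 893 ≡ 9 (mod 17), inverse of 893 mod 17 is 2 (check: 9 × 2 = 18 ≡ 1 (mod 17))
For equation 2: M_2 = 323, 323 ≡ 41 (mod 47), inverse of 323 mod 47 is 39 (check: 41 × 39 = 1599 ≡ 1 (mod 47))
For equation 3: M_3 = 799, 799 ≡ 1 (mod 19), inverse of 799 mod 19 is 1 (check: 1 × 1 = 1 ≡ 1 (mod 19))
Combine: k ≡ Σ r_i×M_i×(M_i⁻¹ mod m_i) = 9×893×2 + 20×323×39 + 8×799×1 = 16074 + 251940 + 6392 = 274406
274406 mod 15181 = 1148
k ≡ 1148 (mod 15181)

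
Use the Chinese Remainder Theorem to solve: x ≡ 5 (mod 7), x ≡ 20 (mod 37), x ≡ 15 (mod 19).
908

Using the Chinese Remainder Theorem:
M = product of moduli = 4921
For equation 1: M_1 = 703, 703 ≡ 3 (mod 7), inverse of 703 mod 7 is 5 (check: 3 × 5 = 15 ≡ 1 (mod 7))
For equation 2: M_2 = 133, 133 ≡ 22 (mod 37), inverse of 133 mod 37 is 32 (check: 22 × 32 = 704 ≡ 1 (mod 37))
For equation 3: M_3 = 259, 259 ≡ 12 (mod 19), inverse of 259 mod 19 is 8 (check: 12 × 8 = 96 ≡ 1 (mod 19))
Combine: x ≡ Σ r_i×M_i×(M_i⁻¹ mod m_i) = 5×703×5 + 20×133×32 + 15×259×8 = 17575 + 85120 + 31080 = 133775
133775 mod 4921 = 908
x ≡ 908 (mod 4921)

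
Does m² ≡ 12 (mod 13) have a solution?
By Euler's criterion: 12^{6} ≡ 1 (mod 13). Since this equals 1, 12 is a QR.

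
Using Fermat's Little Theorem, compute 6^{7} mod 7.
6

By Fermat's Little Theorem, a^(p-1) ≡ 1 (mod p) for prime p and gcd(a, p) = 1
Here p = 7, so 6^6 ≡ 1 (mod 7)
We can reduce the exponent: 7 mod 6 = 1
So 6^7 ≡ 6^1 (mod 7)
Computing: 6^1 mod 7 = 6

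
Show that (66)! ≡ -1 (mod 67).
(66)! mod 67 = 66. Since this equals -1 (mod 67), Wilson confirms 67 is prime.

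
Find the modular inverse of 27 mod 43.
27^(-1) ≡ 8 (mod 43). Verification: 27 × 8 = 216 ≡ 1 (mod 43)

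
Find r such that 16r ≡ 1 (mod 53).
16^(-1) ≡ 10 (mod 53). Verification: 16 × 10 = 160 ≡ 1 (mod 53)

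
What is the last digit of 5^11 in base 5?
Using repeated squaring. 5 ≡ 0 (mod 5). 11 = 8 + 2 + 1 (binary 1011). Repeated squaring mod 5: 0^1 ≡ 0; 0^2 ≡ 0² = 0 ≡ 0; 0^4 ≡ 0² = 0 ≡ 0; 0^8 ≡ 0² = 0 ≡ 0. Multiply: 5^11 ≡ 0^8 × 0^2 × 0^1 ≡ 0 × 0 × 0 (mod 5): 0 × 0 = 0 ≡ 0; 0 × 0 = 0 ≡ 0. So 5^11 ≡ 0 (mod 5).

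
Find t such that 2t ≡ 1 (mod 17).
2^(-1) ≡ 9 (mod 17). Verification: 2 × 9 = 18 ≡ 1 (mod 17)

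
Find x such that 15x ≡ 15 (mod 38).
1

Since gcd(15, 38) = 1 divides 15, a solution exists.
Multiply both sides by the inverse of 15 mod 38:
  15^(-1) mod 38 = 33
  x ≡ 33 × 15 ≡ 495 ≡ 1 (mod 38)
Verification: 15 × 1 = 15 = 0 × 38 + 15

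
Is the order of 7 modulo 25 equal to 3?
No, the actual order is 4, not 3.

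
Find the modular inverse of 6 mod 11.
6^(-1) ≡ 2 (mod 11). Verification: 6 × 2 = 12 ≡ 1 (mod 11)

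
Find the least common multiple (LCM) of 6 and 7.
42

First find GCD(6, 7) using the Euclidean algorithm:
6 = 0 × 7 + 6
7 = 1 × 6 + 1
6 = 6 × 1 + 0
GCD(6, 7) = 1

LCM formula: LCM(a, b) = (a × b) / GCD(a, b)
LCM(6, 7) = (6 × 7) / 1
LCM(6, 7) = 42 / 1
LCM(6, 7) = 42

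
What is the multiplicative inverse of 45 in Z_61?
19

Using Extended Euclidean Algorithm:
gcd(45, 61) = 1
Bezout coefficients: 45 × 19 + 61 × -14 = 1
So 45 × 19 ≡ 1 (mod 61)
The inverse is 19 mod 61 = 19
Verification: 45 × 19 = 855 = 14 × 61 + 1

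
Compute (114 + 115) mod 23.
22

(114 + 115) = 229
229 mod 23 = 22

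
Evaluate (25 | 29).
(25/29) = 25^{14} mod 29 = 1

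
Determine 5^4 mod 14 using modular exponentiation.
4 = 4 (binary 100). Repeated squaring mod 14: 5^1 ≡ 5; 5^2 ≡ 5² = 25 ≡ 11; 5^4 ≡ 11² = 121 ≡ 9. So 5^4 ≡ 9 (mod 14).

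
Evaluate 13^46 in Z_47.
Using Fermat: 13^{46} ≡ 1 (mod 47). 46 ≡ 0 (mod 46). So 13^{46} ≡ 13^{0} ≡ 1 (mod 47)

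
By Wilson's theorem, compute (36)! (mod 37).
By Wilson's theorem, (36)! ≡ -1 ≡ 36 (mod 37)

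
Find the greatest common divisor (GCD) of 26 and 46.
2

Using the Euclidean algorithm:
26 = 0 × 46 + 26
46 = 1 × 26 + 20
26 = 1 × 20 + 6
20 = 3 × 6 + 2
6 = 3 × 2 + 0

GCD(26, 46) = 2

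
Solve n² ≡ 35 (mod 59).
The square roots of 35 mod 59 are 25 and 34. Verify: 25² = 625 ≡ 35 (mod 59)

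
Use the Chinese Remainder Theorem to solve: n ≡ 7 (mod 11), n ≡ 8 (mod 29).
95

Using the Chinese Remainder Theorem:
M = product of moduli = 319
For equation 1: M_1 = 29, 29 ≡ 7 (mod 11), inverse of 29 mod 11 is 8 (check: 7 × 8 = 56 ≡ 1 (mod 11))
For equation 2: M_2 = 11, 11 ≡ 11 (mod 29), inverse of 11 mod 29 is 8 (check: 11 × 8 = 88 ≡ 1 (mod 29))
Combine: n ≡ Σ r_i×M_i×(M_i⁻¹ mod m_i) = 7×29×8 + 8×11×8 = 1624 + 704 = 2328
2328 mod 319 = 95
n ≡ 95 (mod 319)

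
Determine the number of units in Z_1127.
924

Prime factorization: 1127 = 7^2 × 23
Using the formula φ(n) = n × Π(1 - 1/p) for each prime factor p:
φ(1127) = 1127 × (1 - 1/7) × (1 - 1/23)
φ(1127) = 924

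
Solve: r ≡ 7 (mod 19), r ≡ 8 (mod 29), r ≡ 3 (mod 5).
M = 19 × 29 × 5 = 2755. M₁ = 145, y₁ ≡ 8 (mod 19). M₂ = 95, y₂ ≡ 11 (mod 29). M₃ = 551, y₃ ≡ 1 (mod 5). r = 7×145×8 + 8×95×11 + 3×551×1 ≡ 1603 (mod 2755)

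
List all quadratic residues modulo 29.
QRs mod 29: {1, 4, 5, 6, 7, 9, 13, 16, 20, 22, 23, 24, 25, 28}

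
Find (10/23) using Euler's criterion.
(10/23) = 10^{11} mod 23 = -1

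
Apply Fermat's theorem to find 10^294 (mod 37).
By Fermat: 10^{36} ≡ 1 (mod 37). 294 ≡ 6 (mod 36). So 10^{294} ≡ 10^{6} ≡ 1 (mod 37)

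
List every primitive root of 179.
Primitive roots mod 179: {2, 6, 7, 8, 10, 11, 18, 21, 23, 24, 26, 28, 30, 32, 33, 34, 35, 37, 38, 40, 41, 44, 50, 53, 54, 55, 58, 62, 63, 69, 71, 72, 73, 78, 79, 84, 86, 90, 91, 92, 94, 96, 97, 98, 99, 102, 103, 104, 105, 109, 111, 112, 113, 114, 115, 118, 119, 120, 122, 123, 127, 128, 130, 131, 132, 133, 134, 136, 137, 140, 143, 148, 150, 152, 154, 157, 159, 160, 162, 163, 164, 165, 166, 167, 170, 174, 175, 176}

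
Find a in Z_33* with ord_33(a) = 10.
2 has order 10 mod 33 since 2^{10} ≡ 1 (mod 33) and no smaller power works.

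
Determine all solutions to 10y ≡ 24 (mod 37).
32

Since gcd(10, 37) = 1 divides 24, a solution exists.
Multiply both sides by the inverse of 10 mod 37:
  10^(-1) mod 37 = 26
  x ≡ 26 × 24 ≡ 624 ≡ 32 (mod 37)
Verification: 10 × 32 = 320 = 8 × 37 + 24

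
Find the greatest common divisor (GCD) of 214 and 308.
2

Using the Euclidean algorithm:
214 = 0 × 308 + 214
308 = 1 × 214 + 94
214 = 2 × 94 + 26
94 = 3 × 26 + 16
26 = 1 × 16 + 10
16 = 1 × 10 + 6
10 = 1 × 6 + 4
6 = 1 × 4 + 2
4 = 2 × 2 + 0

GCD(214, 308) = 2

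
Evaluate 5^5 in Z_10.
5 = 4 + 1 (binary 101). Repeated squaring mod 10: 5^1 ≡ 5; 5^2 ≡ 5² = 25 ≡ 5; 5^4 ≡ 5² = 25 ≡ 5. Multiply: 5^5 = 5^4 × 5^1 ≡ 5 × 5 (mod 10): 5 × 5 = 25 ≡ 5. So 5^5 ≡ 5 (mod 10).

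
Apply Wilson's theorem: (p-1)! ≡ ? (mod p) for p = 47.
By Wilson's theorem, (46)! ≡ -1 ≡ 46 (mod 47)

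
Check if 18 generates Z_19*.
p - 1 = 18 has prime divisors 2, 3. Check 18^(18/q) mod 19 for each: 18^(18/2) = 18^9 ≡ 18, 18^(18/3) = 18^6 ≡ 1 (mod 19). Since 18^6 ≡ 1 (mod 19), the order of 18 divides 6 (in fact the order is 2) ≠ 18, so it is not a primitive root.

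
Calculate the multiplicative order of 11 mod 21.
Powers of 11 mod 21: 11^1≡11, 11^2≡16, 11^3≡8, 11^4≡4, 11^5≡2, 11^6≡1. Order = 6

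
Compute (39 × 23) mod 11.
6

(39 × 23) = 897
897 mod 11 = 6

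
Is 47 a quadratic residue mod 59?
By Euler's criterion: 47^{29} ≡ 58 (mod 59). Since this equals -1 (≡ 58), 47 is not a QR.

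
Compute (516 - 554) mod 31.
24

(516 - 554) = -38
-38 mod 31 = 24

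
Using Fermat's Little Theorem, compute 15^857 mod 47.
By Fermat: 15^{46} ≡ 1 (mod 47). 857 ≡ 29 (mod 46). So 15^{857} ≡ 15^{29} ≡ 13 (mod 47)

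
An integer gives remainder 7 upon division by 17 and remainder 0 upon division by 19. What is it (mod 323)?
M = 17 × 19 = 323. M₁ = 19, y₁ ≡ 9 (mod 17). M₂ = 17, y₂ ≡ 9 (mod 19). n = 7×19×9 + 0×17×9 ≡ 228 (mod 323). The smallest positive such number is 228.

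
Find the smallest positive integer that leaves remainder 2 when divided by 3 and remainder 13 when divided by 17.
M = 3 × 17 = 51. M₁ = 17, y₁ ≡ 2 (mod 3). M₂ = 3, y₂ ≡ 6 (mod 17). y = 2×17×2 + 13×3×6 ≡ 47 (mod 51). The smallest positive such number is 47.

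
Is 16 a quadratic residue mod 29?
By Euler's criterion: 16^{14} ≡ 1 (mod 29). Since this equals 1, 16 is a QR.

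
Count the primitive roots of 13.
4

The number of primitive roots modulo p is φ(p-1) = φ(12)
φ(12) = 4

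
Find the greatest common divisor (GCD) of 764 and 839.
1

Using the Euclidean algorithm:
764 = 0 × 839 + 764
839 = 1 × 764 + 75
764 = 10 × 75 + 14
75 = 5 × 14 + 5
14 = 2 × 5 + 4
5 = 1 × 4 + 1
4 = 4 × 1 + 0

GCD(764, 839) = 1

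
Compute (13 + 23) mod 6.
0

(13 + 23) = 36
36 mod 6 = 0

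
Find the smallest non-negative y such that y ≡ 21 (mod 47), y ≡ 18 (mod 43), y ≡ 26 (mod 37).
40911

Using the Chinese Remainder Theorem:
M = product of moduli = 74777
For equation 1: M_1 = 1591, 1591 ≡ 40 (mod 47), inverse of 1591 mod 47 is 20 (check: 40 × 20 = 800 ≡ 1 (mod 47))
For equation 2: M_2 = 1739, 1739 ≡ 19 (mod 43), inverse of 1739 mod 43 is 34 (check: 19 × 34 = 646 ≡ 1 (mod 43))
For equation 3: M_3 = 2021, 2021 ≡ 23 (mod 37), inverse of 2021 mod 37 is 29 (check: 23 × 29 = 667 ≡ 1 (mod 37))
Combine: y ≡ Σ r_i×M_i×(M_i⁻¹ mod m_i) = 21×1591×20 + 18×1739×34 + 26×2021×29 = 668220 + 1064268 + 1523834 = 3256322
3256322 mod 74777 = 40911
y ≡ 40911 (mod 74777)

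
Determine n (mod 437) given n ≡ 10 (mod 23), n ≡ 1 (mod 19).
286

Using the Chinese Remainder Theorem:
M = product of moduli = 437
For equation 1: M_1 = 19, 19 ≡ 19 (mod 23), inverse of 19 mod 23 is 17 (check: 19 × 17 = 323 ≡ 1 (mod 23))
For equation 2: M_2 = 23, 23 ≡ 4 (mod 19), inverse of 23 mod 19 is 5 (check: 4 × 5 = 20 ≡ 1 (mod 19))
Combine: n ≡ Σ r_i×M_i×(M_i⁻¹ mod m_i) = 10×19×17 + 1×23×5 = 3230 + 115 = 3345
3345 mod 437 = 286
n ≡ 286 (mod 437)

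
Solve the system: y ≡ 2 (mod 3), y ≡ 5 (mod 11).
M = 3 × 11 = 33. M₁ = 11, y₁ ≡ 2 (mod 3). M₂ = 3, y₂ ≡ 4 (mod 11). y = 2×11×2 + 5×3×4 ≡ 5 (mod 33)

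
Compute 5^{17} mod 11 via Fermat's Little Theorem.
3

By Fermat's Little Theorem, a^(p-1) ≡ 1 (mod p) for prime p and gcd(a, p) = 1
Here p = 11, so 5^10 ≡ 1 (mod 11)
We can reduce the exponent: 17 mod 10 = 7
So 5^17 ≡ 5^7 (mod 11)
Computing: 5^7 mod 11 = 3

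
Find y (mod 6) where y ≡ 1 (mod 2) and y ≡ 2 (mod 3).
M = 2 × 3 = 6. M₁ = 3, y₁ ≡ 1 (mod 2). M₂ = 2, y₂ ≡ 2 (mod 3). y = 1×3×1 + 2×2×2 ≡ 5 (mod 6)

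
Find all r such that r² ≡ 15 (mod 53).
The square roots of 15 mod 53 are 42 and 11. Verify: 42² = 1764 ≡ 15 (mod 53)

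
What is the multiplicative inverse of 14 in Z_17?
11

Using Extended Euclidean Algorithm:
gcd(14, 17) = 1
Bezout coefficients: 14 × -6 + 17 × 5 = 1
So 14 × -6 ≡ 1 (mod 17)
The inverse is -6 mod 17 = 11
Verification: 14 × 11 = 154 = 9 × 17 + 1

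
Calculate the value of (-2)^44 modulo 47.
Using repeated squaring. (-2) ≡ 45 (mod 47). 44 = 32 + 8 + 4 (binary 101100). Repeated squaring mod 47: 45^1 ≡ 45; 45^2 ≡ 45² = 2025 ≡ 4; 45^4 ≡ 4² = 16 ≡ 16; 45^8 ≡ 16² = 256 ≡ 21; 45^16 ≡ 21² = 441 ≡ 18; 45^32 ≡ 18² = 324 ≡ 42. Multiply: (-2)^44 ≡ 45^32 × 45^8 × 45^4 ≡ 42 × 21 × 16 (mod 47): 42 × 21 = 882 ≡ 36; 36 × 16 = 576 ≡ 12. So (-2)^44 ≡ 12 (mod 47).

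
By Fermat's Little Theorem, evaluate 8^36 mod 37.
By Fermat's Little Theorem, 8^{36} ≡ 1 (mod 37) since 37 is prime and gcd(8, 37) = 1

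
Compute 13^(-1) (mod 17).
4

Using Extended Euclidean Algorithm:
gcd(13, 17) = 1
Bezout coefficients: 13 × 4 + 17 × -3 = 1
So 13 × 4 ≡ 1 (mod 17)
The inverse is 4 mod 17 = 4
Verification: 13 × 4 = 52 = 3 × 17 + 1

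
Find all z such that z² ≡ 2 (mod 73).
The square roots of 2 mod 73 are 32 and 41. Verify: 32² = 1024 ≡ 2 (mod 73)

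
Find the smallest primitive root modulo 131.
p - 1 = 130 has prime divisors 2, 5, 13. h is a primitive root mod 131 iff h^(130/q) ≢ 1 (mod 131) for each such q.
h = 2: 2^65 ≡ 130, 2^26 ≡ 53, 2^10 ≡ 107 (mod 131); none is 1, so 2 has order 130 and is a primitive root.
The smallest primitive root mod 131 is g = 2.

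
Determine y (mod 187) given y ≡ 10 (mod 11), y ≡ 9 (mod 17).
43

Using the Chinese Remainder Theorem:
M = product of moduli = 187
For equation 1: M_1 = 17, 17 ≡ 6 (mod 11), inverse of 17 mod 11 is 2 (check: 6 × 2 = 12 ≡ 1 (mod 11))
For equation 2: M_2 = 11, 11 ≡ 11 (mod 17), inverse of 11 mod 17 is 14 (check: 11 × 14 = 154 ≡ 1 (mod 17))
Combine: y ≡ Σ r_i×M_i×(M_i⁻¹ mod m_i) = 10×17×2 + 9×11×14 = 340 + 1386 = 1726
1726 mod 187 = 43
y ≡ 43 (mod 187)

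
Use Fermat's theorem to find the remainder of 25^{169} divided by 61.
42

By Fermat's Little Theorem, a^(p-1) ≡ 1 (mod p) for prime p and gcd(a, p) = 1
Here p = 61, so 25^60 ≡ 1 (mod 61)
We can reduce the exponent: 169 mod 60 = 49
So 25^169 ≡ 25^49 (mod 61)
Computing: 25^49 mod 61 = 42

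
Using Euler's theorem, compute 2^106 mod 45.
By Euler: 2^{24} ≡ 1 (mod 45) since gcd(2, 45) = 1. 106 = 4×24 + 10. So 2^{106} ≡ 2^{10} ≡ 34 (mod 45)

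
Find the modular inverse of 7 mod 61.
7^(-1) ≡ 35 (mod 61). Verification: 7 × 35 = 245 ≡ 1 (mod 61)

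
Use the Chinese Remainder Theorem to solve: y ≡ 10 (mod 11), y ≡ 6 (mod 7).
76

Using the Chinese Remainder Theorem:
M = product of moduli = 77
For equation 1: M_1 = 7, 7 ≡ 7 (mod 11), inverse of 7 mod 11 is 8 (check: 7 × 8 = 56 ≡ 1 (mod 11))
For equation 2: M_2 = 11, 11 ≡ 4 (mod 7), inverse of 11 mod 7 is 2 (check: 4 × 2 = 8 ≡ 1 (mod 7))
Combine: y ≡ Σ r_i×M_i×(M_i⁻¹ mod m_i) = 10×7×8 + 6×11×2 = 560 + 132 = 692
692 mod 77 = 76
y ≡ 76 (mod 77)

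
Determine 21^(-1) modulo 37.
21^(-1) ≡ 30 (mod 37). Verification: 21 × 30 = 630 ≡ 1 (mod 37)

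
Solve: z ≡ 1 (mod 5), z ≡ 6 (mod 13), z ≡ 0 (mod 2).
M = 5 × 13 × 2 = 130. M₁ = 26, y₁ ≡ 1 (mod 5). M₂ = 10, y₂ ≡ 4 (mod 13). M₃ = 65, y₃ ≡ 1 (mod 2). z = 1×26×1 + 6×10×4 + 0×65×1 ≡ 6 (mod 130)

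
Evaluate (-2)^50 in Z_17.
Using Fermat: (-2)^{16} ≡ 1 (mod 17). 50 ≡ 2 (mod 16). So (-2)^{50} ≡ (-2)^{2} ≡ 4 (mod 17)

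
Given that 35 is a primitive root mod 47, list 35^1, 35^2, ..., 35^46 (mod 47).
g^1, g^2, ..., g^{46} mod 47: {35, 3, 11, 9, 33, 27, 5, 34, 15, 8, 45, 24, 41, 25, 29, 28, 40, 37, 26, 17, 31, 4, 46, 12, 44, 36, 38, 14, 20, 42, 13, 32, 39, 2, 23, 6, 22, 18, 19, 7, 10, 21, 30, 16, 43, 1}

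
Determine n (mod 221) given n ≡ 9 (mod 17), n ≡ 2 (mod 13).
145

Using the Chinese Remainder Theorem:
M = product of moduli = 221
For equation 1: M_1 = 13, 13 ≡ 13 (mod 17), inverse of 13 mod 17 is 4 (check: 13 × 4 = 52 ≡ 1 (mod 17))
For equation 2: M_2 = 17, 17 ≡ 4 (mod 13), inverse of 17 mod 13 is 10 (check: 4 × 10 = 40 ≡ 1 (mod 13))
Combine: n ≡ Σ r_i×M_i×(M_i⁻¹ mod m_i) = 9×13×4 + 2×17×10 = 468 + 340 = 808
808 mod 221 = 145
n ≡ 145 (mod 221)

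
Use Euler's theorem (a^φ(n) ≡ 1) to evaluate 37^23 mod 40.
By Euler: 37^{16} ≡ 1 (mod 40) since gcd(37, 40) = 1. 23 = 1×16 + 7. So 37^{23} ≡ 37^{7} ≡ 13 (mod 40)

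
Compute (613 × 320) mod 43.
37

(613 × 320) = 196160
196160 mod 43 = 37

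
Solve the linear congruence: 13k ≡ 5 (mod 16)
9

Since gcd(13, 16) = 1 divides 5, a solution exists.
Multiply both sides by the inverse of 13 mod 16:
  13^(-1) mod 16 = 5
  x ≡ 5 × 5 ≡ 25 ≡ 9 (mod 16)
Verification: 13 × 9 = 117 = 7 × 16 + 5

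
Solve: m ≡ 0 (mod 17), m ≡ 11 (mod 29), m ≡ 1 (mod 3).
M = 17 × 29 × 3 = 1479. M₁ = 87, y₁ ≡ 9 (mod 17). M₂ = 51, y₂ ≡ 4 (mod 29). M₃ = 493, y₃ ≡ 1 (mod 3). m = 0×87×9 + 11×51×4 + 1×493×1 ≡ 1258 (mod 1479)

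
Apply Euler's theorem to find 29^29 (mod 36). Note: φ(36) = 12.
By Euler: 29^{12} ≡ 1 (mod 36) since gcd(29, 36) = 1. 29 = 2×12 + 5. So 29^{29} ≡ 29^{5} ≡ 5 (mod 36)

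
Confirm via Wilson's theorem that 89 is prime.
(88)! mod 89 = 88. Since this equals -1 (mod 89), Wilson confirms 89 is prime.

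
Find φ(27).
18

Prime factorization: 27 = 3^3
Using the formula φ(n) = n × Π(1 - 1/p) for each prime factor p:
φ(27) = 27 × (1 - 1/3)
φ(27) = 18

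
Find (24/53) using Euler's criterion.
(24/53) = 24^{26} mod 53 = 1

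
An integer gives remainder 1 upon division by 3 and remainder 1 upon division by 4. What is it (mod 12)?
M = 3 × 4 = 12. M₁ = 4, y₁ ≡ 1 (mod 3). M₂ = 3, y₂ ≡ 3 (mod 4). y = 1×4×1 + 1×3×3 ≡ 1 (mod 12). The smallest positive such number is 1.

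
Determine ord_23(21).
Powers of 21 mod 23: 21^1≡21, 21^2≡4, 21^3≡15, 21^4≡16, 21^5≡14, 21^6≡18, 21^7≡10, 21^8≡3, 21^9≡17, 21^10≡12, 21^11≡22, 21^12≡2, 21^13≡19, 21^14≡8, 21^15≡7, 21^16≡9, 21^17≡5, 21^18≡13, 21^19≡20, 21^20≡6, 21^21≡11, 21^22≡1. Order = 22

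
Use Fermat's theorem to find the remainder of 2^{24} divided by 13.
1

By Fermat's Little Theorem, a^(p-1) ≡ 1 (mod p) for prime p and gcd(a, p) = 1
Here p = 13, so 2^12 ≡ 1 (mod 13)
We can reduce the exponent: 24 mod 12 = 0
So 2^24 ≡ 2^0 (mod 13)
Computing: 2^0 mod 13 = 1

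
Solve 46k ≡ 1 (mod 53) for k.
15

Using Extended Euclidean Algorithm:
gcd(46, 53) = 1
Bezout coefficients: 46 × 15 + 53 × -13 = 1
So 46 × 15 ≡ 1 (mod 53)
The inverse is 15 mod 53 = 15
Verification: 46 × 15 = 690 = 13 × 53 + 1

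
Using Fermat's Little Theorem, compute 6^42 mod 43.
By Fermat's Little Theorem, 6^{42} ≡ 1 (mod 43) since 43 is prime and gcd(6, 43) = 1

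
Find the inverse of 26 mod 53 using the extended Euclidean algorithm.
Extended GCD: 26(-2) + 53(1) = 1. So 26^(-1) ≡ 51 ≡ 51 (mod 53). Verify: 26 × 51 = 1326 ≡ 1 (mod 53)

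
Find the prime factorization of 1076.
2^2 × 269

Divide by primes starting from smallest:
1076 ÷ 2 = 538
538 ÷ 2 = 269
269 ÷ 269 = 1

1076 = 2^2 × 269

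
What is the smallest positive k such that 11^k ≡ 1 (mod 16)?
Powers of 11 mod 16: 11^1≡11, 11^2≡9, 11^3≡3, 11^4≡1. Order = 4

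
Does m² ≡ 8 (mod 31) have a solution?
By Euler's criterion: 8^{15} ≡ 1 (mod 31). Since this equals 1, 8 is a QR.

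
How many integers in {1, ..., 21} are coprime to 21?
12

Prime factorization: 21 = 3 × 7
Using the formula φ(n) = n × Π(1 - 1/p) for each prime factor p:
φ(21) = 21 × (1 - 1/3) × (1 - 1/7)
φ(21) = 12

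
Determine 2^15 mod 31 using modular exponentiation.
Using repeated squaring. 15 = 8 + 4 + 2 + 1 (binary 1111). Repeated squaring mod 31: 2^1 ≡ 2; 2^2 ≡ 2² = 4 ≡ 4; 2^4 ≡ 4² = 16 ≡ 16; 2^8 ≡ 16² = 256 ≡ 8. Multiply: 2^15 = 2^8 × 2^4 × 2^2 × 2^1 ≡ 8 × 16 × 4 × 2 (mod 31): 8 × 16 = 128 ≡ 4; 4 × 4 = 16 ≡ 16; 16 × 2 = 32 ≡ 1. So 2^15 ≡ 1 (mod 31).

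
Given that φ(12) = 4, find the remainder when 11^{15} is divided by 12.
By Euler: 11^{4} ≡ 1 (mod 12) since gcd(11, 12) = 1. 15 = 3×4 + 3. So 11^{15} ≡ 11^{3} ≡ 11 (mod 12)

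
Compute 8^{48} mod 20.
16

Using successive squaring:
Binary expansion of 48: 110000
Powers of 8 mod 20 (each is the square of the previous):
  8^1 ≡ 8 (mod 20)
  8^2 ≡ 8² = 64 ≡ 4 (mod 20)
  8^4 ≡ 4² = 16 ≡ 16 (mod 20)
  8^8 ≡ 16² = 256 ≡ 16 (mod 20)
  8^16 ≡ 16² = 256 ≡ 16 (mod 20)
  8^32 ≡ 16² = 256 ≡ 16 (mod 20)
48 = 32 + 16, so 8^48 = 8^32 × 8^16 ≡ 16 × 16 (mod 20)
Multiplying step by step:
  16 × 16 = 256 ≡ 16 (mod 20)
Result: 8^48 ≡ 16 (mod 20)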